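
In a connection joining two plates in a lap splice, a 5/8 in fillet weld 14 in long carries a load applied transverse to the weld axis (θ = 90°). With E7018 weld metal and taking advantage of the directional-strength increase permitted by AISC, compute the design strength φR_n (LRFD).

φR_n ≈ 292 kip

E70XX → F_EXX = 70 ksi.
t_e = 0.707 × 0.625 = 0.4419 in; A_we = 0.4419 × 14 = 6.186 in².
Directional factor: 1.0 + 0.5 sin^1.5(90°) = 1.5.
F_nw = 0.6 × 70 × 1.5 = 63 ksi.
φR_n = 0.75 × 63 × 6.186 = 292.3 kip.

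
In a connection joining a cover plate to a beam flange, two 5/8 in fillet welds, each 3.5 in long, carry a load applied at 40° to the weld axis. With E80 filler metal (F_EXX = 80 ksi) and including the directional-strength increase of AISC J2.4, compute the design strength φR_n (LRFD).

φR_n ≈ 140 kip

t_e = 0.707 × 0.625 = 0.4419 in; A_we = 0.4419 × 7 = 3.093 in².
Directional factor: 1.0 + 0.5 sin^1.5(40°) = 1.258.
F_nw = 0.6 × 80 × 1.258 = 60.37 ksi.
φR_n = 0.75 × 60.37 × 3.093 = 140 kip.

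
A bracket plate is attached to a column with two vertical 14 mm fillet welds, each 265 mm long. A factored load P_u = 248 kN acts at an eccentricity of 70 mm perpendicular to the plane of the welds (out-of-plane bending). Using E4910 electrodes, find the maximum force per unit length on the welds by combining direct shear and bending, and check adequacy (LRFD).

f_max ≈ 877 N/mm; adequate

E49XX → F_EXX = 490 MPa.
L_w = 2 × 265 = 530 mm; section modulus (unit throat) S = 2 × L²/6 = 23410 mm².
Direct shear f_v = P/L_w = 248×10³/530 = 467.9 N/mm.
Moment M = P × e = 248×10³ × 70 = 17360000 N·mm; bending f_b = M/S = 741.6 N/mm.
f_max = √(f_v² + f_b²) = √(467.9² + 741.6²) = 876.9 N/mm.
φr_n = 0.75 × 0.6 × 490 × (0.707 × 14) = 2183 N/mm → adequate.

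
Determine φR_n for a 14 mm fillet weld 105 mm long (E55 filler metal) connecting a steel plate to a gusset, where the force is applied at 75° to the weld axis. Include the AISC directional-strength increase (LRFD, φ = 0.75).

E55XX → F_EXX = 550 MPa.
t_e = 0.707 × 14 = 9.898 mm; A_we = 9.898 × 105 = 1039 mm².
Directional factor: 1.0 + 0.5 sin^1.5(75°) = 1.475.
F_nw = 0.6 × 550 × 1.475 = 486.6 MPa.
φR_n = 0.75 × 486.6 × 1039 × 10⁻³ = 379.3 kN.

φR_n ≈ 379 kN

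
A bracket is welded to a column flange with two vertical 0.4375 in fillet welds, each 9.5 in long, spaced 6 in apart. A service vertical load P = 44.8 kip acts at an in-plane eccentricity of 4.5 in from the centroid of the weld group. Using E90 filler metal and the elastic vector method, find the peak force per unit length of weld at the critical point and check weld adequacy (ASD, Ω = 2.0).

E90XX → F_EXX = 90 ksi.
Total weld length L_w = 19 in. Treat welds as unit-width lines.
Polar moment about centroid: J = 2[d³/12 + d(b/2)²] = 2[9.5³/12 + 9.5×3²] = 313.9 in³.
Direct shear f_v = P/L_w = 44.8 / 19 = 2.358 kip/in (vertical).
Torsion M = P·e = 44.8 × 4.5 = 201.6 kip·in.
Critical point at (x, y) = (3, 4.75) from centroid. f_tx = M·y/J = 3.051 kip/in; f_ty = M·x/J = 1.927 kip/in.
Resultant f_max = √[f_tx² + (f_v + f_ty)²] = √[3.051² + (2.358 + 1.927)²] = 5.26 kip/in.
Capacity per unit length: r_n/Ω = (1/2.0) × 0.6 × 90 × (0.707 × 0.4375) = 8.351 kip/in.
5.26 ≤ 8.351 → adequate.

f_max ≈ 5.26 kip/in; adequate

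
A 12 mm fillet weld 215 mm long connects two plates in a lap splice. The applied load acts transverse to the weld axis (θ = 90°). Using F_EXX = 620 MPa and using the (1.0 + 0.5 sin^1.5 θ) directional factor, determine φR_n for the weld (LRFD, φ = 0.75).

t_e = 0.707 × 12 = 8.484 mm; A_we = 8.484 × 215 = 1824 mm².
Directional factor: 1.0 + 0.5 sin^1.5(90°) = 1.5.
F_nw = 0.6 × 620 × 1.5 = 558 MPa.
φR_n = 0.75 × 558 × 1824 × 10⁻³ = 763.4 kN.

φR_n ≈ 763 kN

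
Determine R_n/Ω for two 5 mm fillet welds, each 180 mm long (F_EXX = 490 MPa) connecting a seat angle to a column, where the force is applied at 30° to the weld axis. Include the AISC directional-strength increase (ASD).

t_e = 0.707 × 5 = 3.535 mm; A_we = 3.535 × 360 = 1273 mm².
Directional factor: 1.0 + 0.5 sin^1.5(30°) = 1.177.
F_nw = 0.6 × 490 × 1.177 = 346 MPa.
R_n/Ω = (346 × 1273) / 2.0 × 10⁻³ = 220.1 kN.

R_n/Ω ≈ 220 kN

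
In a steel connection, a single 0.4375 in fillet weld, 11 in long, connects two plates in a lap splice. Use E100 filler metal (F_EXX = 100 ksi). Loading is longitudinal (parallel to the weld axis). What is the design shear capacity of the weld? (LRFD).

Effective throat t_e = 0.707 × 0.4375 = 0.3093 in.
Total length L = 11 in; A_we = 0.3093 × 11 = 3.402 in².
F_nw = 0.6 F_EXX = 0.6 × 100 = 60 ksi.
φR_n = 0.75 × 60 × 3.402 = 153.1 kips.

φR_n ≈ 153 kips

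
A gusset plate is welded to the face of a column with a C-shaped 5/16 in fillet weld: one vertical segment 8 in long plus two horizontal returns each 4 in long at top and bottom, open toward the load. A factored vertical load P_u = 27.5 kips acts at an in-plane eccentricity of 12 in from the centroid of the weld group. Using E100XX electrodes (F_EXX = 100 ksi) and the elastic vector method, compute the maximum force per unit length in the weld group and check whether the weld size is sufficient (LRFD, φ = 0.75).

Total weld length L_w = 16 in. Treat welds as unit-width lines.
Centroid: x̄ = 2×4×2 / 16 = 1 in from the vertical weld.
Polar moment about centroid: J = I_x + I_y = [8³/12 + 2×4×4²] + [8×1² + 2(4³/12 + 4×1²)] = 197.3 in³.
Direct shear f_v = P/L_w = 27.5 / 16 = 1.719 kip/in (vertical).
Torsion M = P·e = 27.5 × 12 = 330 kip·in.
Critical point at (x, y) = (3, 4) from centroid. f_tx = M·y/J = 6.689 kip/in; f_ty = M·x/J = 5.017 kip/in.
Resultant f_max = √[f_tx² + (f_v + f_ty)²] = √[6.689² + (1.719 + 5.017)²] = 9.493 kip/in.
Capacity per unit length: φr_n = 0.75 × 0.6 × 100 × (0.707 × 0.3125) = 9.942 kip/in.
9.493 ≤ 9.942 → adequate.

f_max ≈ 9.49 kip/in; adequate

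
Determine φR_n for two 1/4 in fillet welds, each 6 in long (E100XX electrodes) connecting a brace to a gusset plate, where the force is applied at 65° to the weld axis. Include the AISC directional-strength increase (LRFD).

E100XX → F_EXX = 100 ksi.
t_e = 0.707 × 0.25 = 0.1767 in; A_we = 0.1767 × 12 = 2.121 in².
Directional factor: 1.0 + 0.5 sin^1.5(65°) = 1.431.
F_nw = 0.6 × 100 × 1.431 = 85.88 ksi.
φR_n = 0.75 × 85.88 × 2.121 = 136.6 kip.

φR_n ≈ 137 kip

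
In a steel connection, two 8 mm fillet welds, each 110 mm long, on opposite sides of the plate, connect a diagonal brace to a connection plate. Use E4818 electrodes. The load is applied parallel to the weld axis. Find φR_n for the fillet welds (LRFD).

φR_n ≈ 269 kN

E48XX → F_EXX = 480 MPa.
Effective throat t_e = 0.707 × 8 = 5.656 mm.
Total length L = 220 mm; A_we = 5.656 × 220 = 1244 mm².
F_nw = 0.6 F_EXX = 0.6 × 480 = 288 MPa.
φR_n = 0.75 × 288 × 1244 × 10⁻³ = 268.8 kN.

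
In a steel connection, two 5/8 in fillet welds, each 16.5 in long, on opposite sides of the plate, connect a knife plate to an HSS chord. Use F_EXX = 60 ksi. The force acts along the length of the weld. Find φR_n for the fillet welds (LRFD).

Effective throat t_e = 0.707 × 0.625 = 0.4419 in.
Total length L = 33 in; A_we = 0.4419 × 33 = 14.58 in².
F_nw = 0.6 F_EXX = 0.6 × 60 = 36 ksi.
φR_n = 0.75 × 36 × 14.58 = 393.7 kip.

φR_n ≈ 394 kip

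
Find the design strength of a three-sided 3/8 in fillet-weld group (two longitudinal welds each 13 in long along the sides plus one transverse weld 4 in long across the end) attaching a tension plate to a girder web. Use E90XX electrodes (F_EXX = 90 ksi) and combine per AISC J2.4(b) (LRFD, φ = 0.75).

φR_n ≈ 322 kip

t_e = 0.707 × 0.375 = 0.2651 in.
R_nwl = 0.6 × 90 × 0.2651 × 26 = 372.2 kip (longitudinal, 2 welds).
R_nwt = 0.6 × 90 × 0.2651 × 4 = 57.27 kip (transverse, base value).
(i) R_nwl + R_nwt = 429.5 kip; (ii) 0.85 R_nwl + 1.5 R_nwt = 402.3 kip.
R_n = max = 429.5 kip [governs: (i)]; φR_n = 322.1 kip.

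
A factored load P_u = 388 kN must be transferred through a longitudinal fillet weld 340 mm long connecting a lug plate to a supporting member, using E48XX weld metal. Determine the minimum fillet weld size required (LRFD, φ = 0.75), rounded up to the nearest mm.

E48XX → F_EXX = 480 MPa.
Total weld length L = 340 mm.
Required throat t_e = P_u / (φ × 0.6 F_EXX × L) = 388 / (0.75 × 0.6 × 480 × 340 × 10⁻³) = 5.283 mm.
Required leg w = t_e / 0.707 = 7.473 mm → use 8 mm.

w = 8 mm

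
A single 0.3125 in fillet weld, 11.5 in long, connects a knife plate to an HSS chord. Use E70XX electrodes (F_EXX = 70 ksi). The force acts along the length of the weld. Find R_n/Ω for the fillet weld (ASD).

Effective throat t_e = 0.707 × 0.3125 = 0.2209 in.
Total length L = 11.5 in; A_we = 0.2209 × 11.5 = 2.541 in².
F_nw = 0.6 F_EXX = 0.6 × 70 = 42 ksi.
R_n = 42 × 2.541 = 106.7 kips; R_n/Ω = 106.7/2.0 = 53.36 kips.

R_n/Ω ≈ 53.4 kips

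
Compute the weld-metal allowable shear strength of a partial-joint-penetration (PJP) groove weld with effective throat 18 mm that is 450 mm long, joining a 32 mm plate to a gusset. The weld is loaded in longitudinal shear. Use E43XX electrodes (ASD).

E43XX → F_EXX = 430 MPa.
Effective throat (given) t_e = 18 mm.
A_we = 18 × 450 = 8100 mm².
F_nw = 0.6 F_EXX = 258 MPa.
R_n/Ω = (258 × 8100) / 2.0 × 10⁻³ = 1045 kN.

R_n/Ω ≈ 1040 kN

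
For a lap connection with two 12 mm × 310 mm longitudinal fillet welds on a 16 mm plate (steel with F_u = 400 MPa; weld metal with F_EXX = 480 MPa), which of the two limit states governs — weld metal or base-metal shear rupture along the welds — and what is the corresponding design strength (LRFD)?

t_e = 0.707 × 12 = 8.484 mm; L = 620 mm.
Weld metal: φR_n = 0.75 × 0.6 × 480 × 8.484 × 620 × 10⁻³ = 1136 kN.
Base metal (shear rupture): φR_n = 0.75 × 0.6 × 400 × 16 × 620 × 10⁻³ = 1786 kN.
Governing: weld metal.

φR_n ≈ 1140 kN (weld metal governs)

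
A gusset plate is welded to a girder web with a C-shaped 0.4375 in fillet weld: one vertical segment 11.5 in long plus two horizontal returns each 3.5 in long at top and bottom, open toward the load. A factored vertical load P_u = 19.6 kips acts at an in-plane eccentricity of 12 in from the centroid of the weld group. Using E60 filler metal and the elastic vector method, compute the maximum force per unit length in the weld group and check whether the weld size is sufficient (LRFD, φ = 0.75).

E60XX → F_EXX = 60 ksi.
Total weld length L_w = 18.5 in. Treat welds as unit-width lines.
Centroid: x̄ = 2×3.5×1.75 / 18.5 = 0.6622 in from the vertical weld.
Polar moment about centroid: J = I_x + I_y = [11.5³/12 + 2×3.5×5.75²] + [11.5×0.6622² + 2(3.5³/12 + 3.5×1.088²)] = 378.6 in³.
Direct shear f_v = P/L_w = 19.6 / 18.5 = 1.059 kip/in (vertical).
Torsion M = P·e = 19.6 × 12 = 235.2 kip·in.
Critical point at (x, y) = (2.838, 5.75) from centroid. f_tx = M·y/J = 3.572 kip/in; f_ty = M·x/J = 1.763 kip/in.
Resultant f_max = √[f_tx² + (f_v + f_ty)²] = √[3.572² + (1.059 + 1.763)²] = 4.552 kip/in.
Capacity per unit length: φr_n = 0.75 × 0.6 × 60 × (0.707 × 0.4375) = 8.351 kip/in.
4.552 ≤ 8.351 → adequate.

f_max ≈ 4.55 kip/in; adequate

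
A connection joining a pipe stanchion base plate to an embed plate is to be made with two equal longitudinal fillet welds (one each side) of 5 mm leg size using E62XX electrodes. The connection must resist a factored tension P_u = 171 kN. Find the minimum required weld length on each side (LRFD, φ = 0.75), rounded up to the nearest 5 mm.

L = 90 mm on each side

E62XX → F_EXX = 620 MPa.
Throat t_e = 0.707 × 5 = 3.535 mm.
φr_n = 0.75 × 0.6 × 620 × 3.535 × 10⁻³ = 0.9863 kN/mm.
L_req = P_u / φr_n = 171 / 0.9863 = 173.4 mm total.
Per side: 173.4 / 2 = 86.69 mm.
Round up → use L = 90 mm on each side.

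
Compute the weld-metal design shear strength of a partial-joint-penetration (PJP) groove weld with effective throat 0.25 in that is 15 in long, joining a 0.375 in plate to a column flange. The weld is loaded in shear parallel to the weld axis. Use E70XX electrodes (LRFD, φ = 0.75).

E70XX → F_EXX = 70 ksi.
Effective throat (given) t_e = 0.25 in.
A_we = 0.25 × 15 = 3.75 in².
F_nw = 0.6 F_EXX = 42 ksi.
φR_n = 0.75 × 42 × 3.75 = 118.1 kips.

φR_n ≈ 118 kips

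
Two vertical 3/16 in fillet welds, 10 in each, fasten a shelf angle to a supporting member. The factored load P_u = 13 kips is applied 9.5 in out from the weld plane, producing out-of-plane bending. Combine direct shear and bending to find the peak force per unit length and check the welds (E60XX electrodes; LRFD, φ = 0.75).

E60XX → F_EXX = 60 ksi.
L_w = 2 × 10 = 20 in; section modulus (unit throat) S = 2 × L²/6 = 33.33 in².
Direct shear f_v = P/L_w = 13/20 = 0.65 kip/in.
Moment M = P × e = 13 × 9.5 = 123.5 kip·in; bending f_b = M/S = 3.705 kip/in.
f_max = √(f_v² + f_b²) = √(0.65² + 3.705²) = 3.762 kip/in.
φr_n = 0.75 × 0.6 × 60 × (0.707 × 0.1875) = 3.579 kip/in → NOT adequate.

f_max ≈ 3.76 kip/in; NOT adequate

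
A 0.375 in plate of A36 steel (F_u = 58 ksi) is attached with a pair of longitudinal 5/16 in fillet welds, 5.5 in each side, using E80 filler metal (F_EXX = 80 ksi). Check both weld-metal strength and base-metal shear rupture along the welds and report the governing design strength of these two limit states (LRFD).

t_e = 0.707 × 0.3125 = 0.2209 in; L = 11 in.
Weld metal: φR_n = 0.75 × 0.6 × 80 × 0.2209 × 11 = 87.49 kips.
Base metal (shear rupture): φR_n = 0.75 × 0.6 × 58 × 0.375 × 11 = 107.7 kips.
Governing: weld metal.

φR_n ≈ 87.5 kips (weld metal governs)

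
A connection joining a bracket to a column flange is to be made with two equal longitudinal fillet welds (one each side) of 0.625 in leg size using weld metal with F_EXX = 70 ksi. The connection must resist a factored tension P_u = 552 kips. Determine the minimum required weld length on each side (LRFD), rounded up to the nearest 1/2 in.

L = 20 in on each side

Throat t_e = 0.707 × 0.625 = 0.4419 in.
φr_n = 0.75 × 0.6 × 70 × 0.4419 = 13.92 kips/in.
L_req = P_u / φr_n = 552 / 13.92 = 39.66 in total.
Per side: 39.66 / 2 = 19.83 in.
Round up → use L = 20 in on each side.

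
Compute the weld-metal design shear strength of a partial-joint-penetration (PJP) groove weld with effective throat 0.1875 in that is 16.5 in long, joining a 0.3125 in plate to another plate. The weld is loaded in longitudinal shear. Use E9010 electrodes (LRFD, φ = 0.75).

E90XX → F_EXX = 90 ksi.
Effective throat (given) t_e = 0.1875 in.
A_we = 0.1875 × 16.5 = 3.094 in².
F_nw = 0.6 F_EXX = 54 ksi.
φR_n = 0.75 × 54 × 3.094 = 125.3 kip.

φR_n ≈ 125 kip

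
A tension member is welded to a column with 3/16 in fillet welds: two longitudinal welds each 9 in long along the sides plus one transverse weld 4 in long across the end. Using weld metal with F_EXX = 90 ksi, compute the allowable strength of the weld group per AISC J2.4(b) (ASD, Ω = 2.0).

R_n/Ω ≈ 78.7 kips

t_e = 0.707 × 0.1875 = 0.1326 in.
R_nwl = 0.6 × 90 × 0.1326 × 18 = 128.9 kips (longitudinal, 2 welds).
R_nwt = 0.6 × 90 × 0.1326 × 4 = 28.63 kips (transverse, base value).
(i) R_nwl + R_nwt = 157.5 kips; (ii) 0.85 R_nwl + 1.5 R_nwt = 152.5 kips.
R_n = max = 157.5 kips [governs: (i)]; R_n/Ω = 78.74 kips.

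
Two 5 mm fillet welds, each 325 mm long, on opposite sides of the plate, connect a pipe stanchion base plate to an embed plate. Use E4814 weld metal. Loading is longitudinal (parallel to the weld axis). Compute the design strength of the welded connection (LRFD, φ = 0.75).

E48XX → F_EXX = 480 MPa.
Effective throat t_e = 0.707 × 5 = 3.535 mm.
Total length L = 650 mm; A_we = 3.535 × 650 = 2298 mm².
F_nw = 0.6 F_EXX = 0.6 × 480 = 288 MPa.
φR_n = 0.75 × 288 × 2298 × 10⁻³ = 496.3 kN.

φR_n ≈ 496 kN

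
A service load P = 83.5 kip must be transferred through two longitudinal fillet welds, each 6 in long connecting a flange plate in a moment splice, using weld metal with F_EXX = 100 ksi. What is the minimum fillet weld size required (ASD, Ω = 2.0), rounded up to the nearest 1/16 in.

Total weld length L = 12 in.
Required throat t_e = P × Ω / (0.6 F_EXX × L) = 83.5 × 2.0 / (0.6 × 100 × 12) = 0.2319 in.
Required leg w = t_e / 0.707 = 0.3281 in → use 3/8 in.

w = 3/8 in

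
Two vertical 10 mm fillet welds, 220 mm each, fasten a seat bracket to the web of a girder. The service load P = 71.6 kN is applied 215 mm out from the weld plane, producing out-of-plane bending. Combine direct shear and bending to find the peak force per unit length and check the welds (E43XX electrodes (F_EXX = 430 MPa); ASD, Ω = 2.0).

L_w = 2 × 220 = 440 mm; section modulus (unit throat) S = 2 × L²/6 = 16130 mm².
Direct shear f_v = P/L_w = 71.6×10³/440 = 162.7 N/mm.
Moment M = P × e = 71.6×10³ × 215 = 15394000 N·mm; bending f_b = M/S = 954.2 N/mm.
f_max = √(f_v² + f_b²) = √(162.7² + 954.2²) = 968 N/mm.
r_n/Ω = (1/2.0) × 0.6 × 430 × (0.707 × 10) = 912 N/mm → NOT adequate.

f_max ≈ 968 N/mm; NOT adequate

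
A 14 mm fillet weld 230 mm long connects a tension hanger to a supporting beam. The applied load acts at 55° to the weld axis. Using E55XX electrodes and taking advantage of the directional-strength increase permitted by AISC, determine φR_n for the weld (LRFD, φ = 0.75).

φR_n ≈ 772 kN

E55XX → F_EXX = 550 MPa.
t_e = 0.707 × 14 = 9.898 mm; A_we = 9.898 × 230 = 2277 mm².
Directional factor: 1.0 + 0.5 sin^1.5(55°) = 1.371.
F_nw = 0.6 × 550 × 1.371 = 452.3 MPa.
φR_n = 0.75 × 452.3 × 2277 × 10⁻³ = 772.3 kN.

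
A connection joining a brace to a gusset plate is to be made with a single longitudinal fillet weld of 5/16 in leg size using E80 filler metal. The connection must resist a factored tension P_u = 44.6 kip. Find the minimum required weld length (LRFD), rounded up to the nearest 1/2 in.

L = 6 in

E80XX → F_EXX = 80 ksi.
Throat t_e = 0.707 × 0.3125 = 0.2209 in.
φr_n = 0.75 × 0.6 × 80 × 0.2209 = 7.954 kip/in.
L_req = P_u / φr_n = 44.6 / 7.954 = 5.607 in total.
Round up → use L = 6 in.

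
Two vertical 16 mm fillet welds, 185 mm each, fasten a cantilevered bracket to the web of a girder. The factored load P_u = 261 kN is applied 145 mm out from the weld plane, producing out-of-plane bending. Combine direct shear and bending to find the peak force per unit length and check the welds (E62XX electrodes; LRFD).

E62XX → F_EXX = 620 MPa.
L_w = 2 × 185 = 370 mm; section modulus (unit throat) S = 2 × L²/6 = 11410 mm².
Direct shear f_v = P/L_w = 261×10³/370 = 705.4 N/mm.
Moment M = P × e = 261×10³ × 145 = 37845000 N·mm; bending f_b = M/S = 3317 N/mm.
f_max = √(f_v² + f_b²) = √(705.4² + 3317²) = 3391 N/mm.
φr_n = 0.75 × 0.6 × 620 × (0.707 × 16) = 3156 N/mm → NOT adequate.

f_max ≈ 3390 N/mm; NOT adequate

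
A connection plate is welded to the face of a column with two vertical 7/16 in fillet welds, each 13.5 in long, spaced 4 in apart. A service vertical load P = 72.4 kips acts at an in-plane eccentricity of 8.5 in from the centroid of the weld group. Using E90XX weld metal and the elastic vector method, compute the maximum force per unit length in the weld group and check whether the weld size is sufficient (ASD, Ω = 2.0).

E90XX → F_EXX = 90 ksi.
Total weld length L_w = 27 in. Treat welds as unit-width lines.
Polar moment about centroid: J = 2[d³/12 + d(b/2)²] = 2[13.5³/12 + 13.5×2²] = 518.1 in³.
Direct shear f_v = P/L_w = 72.4 / 27 = 2.681 kip/in (vertical).
Torsion M = P·e = 72.4 × 8.5 = 615.4 kip·in.
Critical point at (x, y) = (2, 6.75) from centroid. f_tx = M·y/J = 8.018 kip/in; f_ty = M·x/J = 2.376 kip/in.
Resultant f_max = √[f_tx² + (f_v + f_ty)²] = √[8.018² + (2.681 + 2.376)²] = 9.48 kip/in.
Capacity per unit length: r_n/Ω = (1/2.0) × 0.6 × 90 × (0.707 × 0.4375) = 8.351 kip/in.
9.48 > 8.351 → NOT adequate.

f_max ≈ 9.48 kip/in; NOT adequate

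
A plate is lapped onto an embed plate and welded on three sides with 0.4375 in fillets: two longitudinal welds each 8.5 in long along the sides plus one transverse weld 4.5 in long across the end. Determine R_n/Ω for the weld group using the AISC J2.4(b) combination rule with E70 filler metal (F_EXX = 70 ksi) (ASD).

R_n/Ω ≈ 140 kips

t_e = 0.707 × 0.4375 = 0.3093 in.
R_nwl = 0.6 × 70 × 0.3093 × 17 = 220.8 kips (longitudinal, 2 welds).
R_nwt = 0.6 × 70 × 0.3093 × 4.5 = 58.46 kips (transverse, base value).
(i) R_nwl + R_nwt = 279.3 kips; (ii) 0.85 R_nwl + 1.5 R_nwt = 275.4 kips.
R_n = max = 279.3 kips [governs: (i)]; R_n/Ω = 139.7 kips.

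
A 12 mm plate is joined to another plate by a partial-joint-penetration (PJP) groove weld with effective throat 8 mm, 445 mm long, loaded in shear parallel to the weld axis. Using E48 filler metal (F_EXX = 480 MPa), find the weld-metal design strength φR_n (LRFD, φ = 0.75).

Effective throat (given) t_e = 8 mm.
A_we = 8 × 445 = 3560 mm².
F_nw = 0.6 F_EXX = 288 MPa.
φR_n = 0.75 × 288 × 3560 × 10⁻³ = 769 kN.

φR_n ≈ 769 kN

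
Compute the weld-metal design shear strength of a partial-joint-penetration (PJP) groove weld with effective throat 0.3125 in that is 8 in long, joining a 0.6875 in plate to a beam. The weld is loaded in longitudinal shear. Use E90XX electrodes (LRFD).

E90XX → F_EXX = 90 ksi.
Effective throat (given) t_e = 0.3125 in.
A_we = 0.3125 × 8 = 2.5 in².
F_nw = 0.6 F_EXX = 54 ksi.
φR_n = 0.75 × 54 × 2.5 = 101.2 kip.

φR_n ≈ 101 kip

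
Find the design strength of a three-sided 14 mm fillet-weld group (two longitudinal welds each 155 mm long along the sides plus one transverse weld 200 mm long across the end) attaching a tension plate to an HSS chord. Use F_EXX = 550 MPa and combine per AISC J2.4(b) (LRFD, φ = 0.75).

φR_n ≈ 1380 kN

t_e = 0.707 × 14 = 9.898 mm.
R_nwl = 0.6 × 550 × 9.898 × 310 × 10⁻³ = 1013 kN (longitudinal, 2 welds).
R_nwt = 0.6 × 550 × 9.898 × 200 × 10⁻³ = 653.3 kN (transverse, base value).
(i) R_nwl + R_nwt = 1666 kN; (ii) 0.85 R_nwl + 1.5 R_nwt = 1841 kN.
R_n = max = 1841 kN [governs: (ii)]; φR_n = 1380 kN.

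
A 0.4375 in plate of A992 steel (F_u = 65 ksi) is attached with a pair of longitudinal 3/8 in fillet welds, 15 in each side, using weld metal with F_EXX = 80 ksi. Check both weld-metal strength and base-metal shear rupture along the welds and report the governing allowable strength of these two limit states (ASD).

t_e = 0.707 × 0.375 = 0.2651 in; L = 30 in.
Weld metal: R_n/Ω = (1/2.0) × 0.6 × 80 × 0.2651 × 30 = 190.9 kips.
Base metal (shear rupture): R_n/Ω = (1/2.0) × 0.6 × 65 × 0.4375 × 30 = 255.9 kips.
Governing: weld metal.

R_n/Ω ≈ 191 kips (weld metal governs)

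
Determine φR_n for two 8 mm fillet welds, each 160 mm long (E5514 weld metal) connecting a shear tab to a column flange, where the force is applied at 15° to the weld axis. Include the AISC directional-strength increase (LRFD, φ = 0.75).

E55XX → F_EXX = 550 MPa.
t_e = 0.707 × 8 = 5.656 mm; A_we = 5.656 × 320 = 1810 mm².
Directional factor: 1.0 + 0.5 sin^1.5(15°) = 1.066.
F_nw = 0.6 × 550 × 1.066 = 351.7 MPa.
φR_n = 0.75 × 351.7 × 1810 × 10⁻³ = 477.4 kN.

φR_n ≈ 477 kN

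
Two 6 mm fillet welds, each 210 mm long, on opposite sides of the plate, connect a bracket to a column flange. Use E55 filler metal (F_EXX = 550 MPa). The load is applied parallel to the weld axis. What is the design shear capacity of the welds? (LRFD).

Effective throat t_e = 0.707 × 6 = 4.242 mm.
Total length L = 420 mm; A_we = 4.242 × 420 = 1782 mm².
F_nw = 0.6 F_EXX = 0.6 × 550 = 330 MPa.
φR_n = 0.75 × 330 × 1782 × 10⁻³ = 441 kN.

φR_n ≈ 441 kN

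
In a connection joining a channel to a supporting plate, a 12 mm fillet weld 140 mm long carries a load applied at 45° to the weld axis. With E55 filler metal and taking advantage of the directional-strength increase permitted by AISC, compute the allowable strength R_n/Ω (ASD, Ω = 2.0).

R_n/Ω ≈ 254 kN

E55XX → F_EXX = 550 MPa.
t_e = 0.707 × 12 = 8.484 mm; A_we = 8.484 × 140 = 1188 mm².
Directional factor: 1.0 + 0.5 sin^1.5(45°) = 1.297.
F_nw = 0.6 × 550 × 1.297 = 428.1 MPa.
R_n/Ω = (428.1 × 1188) / 2.0 × 10⁻³ = 254.2 kN.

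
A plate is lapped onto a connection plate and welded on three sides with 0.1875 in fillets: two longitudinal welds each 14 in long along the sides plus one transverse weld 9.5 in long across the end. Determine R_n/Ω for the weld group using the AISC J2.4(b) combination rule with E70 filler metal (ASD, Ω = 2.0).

E70XX → F_EXX = 70 ksi.
t_e = 0.707 × 0.1875 = 0.1326 in.
R_nwl = 0.6 × 70 × 0.1326 × 28 = 155.9 kips (longitudinal, 2 welds).
R_nwt = 0.6 × 70 × 0.1326 × 9.5 = 52.89 kips (transverse, base value).
(i) R_nwl + R_nwt = 208.8 kips; (ii) 0.85 R_nwl + 1.5 R_nwt = 211.8 kips.
R_n = max = 211.8 kips [governs: (ii)]; R_n/Ω = 105.9 kips.

R_n/Ω ≈ 106 kips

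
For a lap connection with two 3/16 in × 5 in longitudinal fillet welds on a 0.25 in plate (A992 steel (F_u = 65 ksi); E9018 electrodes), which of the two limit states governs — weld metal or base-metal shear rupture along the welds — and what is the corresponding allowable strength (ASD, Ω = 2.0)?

R_n/Ω ≈ 35.8 kips (weld metal governs)

E90XX → F_EXX = 90 ksi.
t_e = 0.707 × 0.1875 = 0.1326 in; L = 10 in.
Weld metal: R_n/Ω = (1/2.0) × 0.6 × 90 × 0.1326 × 10 = 35.79 kips.
Base metal (shear rupture): R_n/Ω = (1/2.0) × 0.6 × 65 × 0.25 × 10 = 48.75 kips.
Governing: weld metal.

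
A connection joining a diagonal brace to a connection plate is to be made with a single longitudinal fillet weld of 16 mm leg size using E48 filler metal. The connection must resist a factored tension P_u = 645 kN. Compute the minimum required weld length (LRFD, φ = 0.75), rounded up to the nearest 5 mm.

L = 265 mm

E48XX → F_EXX = 480 MPa.
Throat t_e = 0.707 × 16 = 11.31 mm.
φr_n = 0.75 × 0.6 × 480 × 11.31 × 10⁻³ = 2.443 kN/mm.
L_req = P_u / φr_n = 645 / 2.443 = 264 mm total.
Round up → use L = 265 mm.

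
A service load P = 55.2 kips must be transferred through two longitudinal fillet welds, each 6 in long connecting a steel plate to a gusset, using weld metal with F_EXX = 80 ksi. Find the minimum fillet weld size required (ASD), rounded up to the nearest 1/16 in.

Total weld length L = 12 in.
Required throat t_e = P × Ω / (0.6 F_EXX × L) = 55.2 × 2.0 / (0.6 × 80 × 12) = 0.1917 in.
Required leg w = t_e / 0.707 = 0.2711 in → use 5/16 in.

w = 5/16 in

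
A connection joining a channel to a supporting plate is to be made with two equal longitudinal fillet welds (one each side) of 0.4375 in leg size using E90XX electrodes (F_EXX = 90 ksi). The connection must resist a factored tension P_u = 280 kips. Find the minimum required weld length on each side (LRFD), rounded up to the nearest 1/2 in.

L = 11.5 in on each side

Throat t_e = 0.707 × 0.4375 = 0.3093 in.
φr_n = 0.75 × 0.6 × 90 × 0.3093 = 12.53 kips/in.
L_req = P_u / φr_n = 280 / 12.53 = 22.35 in total.
Per side: 22.35 / 2 = 11.18 in.
Round up → use L = 11.5 in on each side.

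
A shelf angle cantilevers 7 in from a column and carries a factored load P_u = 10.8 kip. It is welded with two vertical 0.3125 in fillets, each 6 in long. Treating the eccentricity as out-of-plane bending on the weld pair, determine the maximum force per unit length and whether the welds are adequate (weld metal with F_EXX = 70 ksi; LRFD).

f_max ≈ 6.36 kip/in; adequate

L_w = 2 × 6 = 12 in; section modulus (unit throat) S = 2 × L²/6 = 12 in².
Direct shear f_v = P/L_w = 10.8/12 = 0.9 kip/in.
Moment M = P × e = 10.8 × 7 = 75.6 kip·in; bending f_b = M/S = 6.3 kip/in.
f_max = √(f_v² + f_b²) = √(0.9² + 6.3²) = 6.364 kip/in.
φr_n = 0.75 × 0.6 × 70 × (0.707 × 0.3125) = 6.96 kip/in → adequate.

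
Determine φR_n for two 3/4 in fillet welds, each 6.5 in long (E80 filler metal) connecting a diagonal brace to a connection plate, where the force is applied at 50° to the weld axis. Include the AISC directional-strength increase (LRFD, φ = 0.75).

E80XX → F_EXX = 80 ksi.
t_e = 0.707 × 0.75 = 0.5302 in; A_we = 0.5302 × 13 = 6.893 in².
Directional factor: 1.0 + 0.5 sin^1.5(50°) = 1.335.
F_nw = 0.6 × 80 × 1.335 = 64.09 ksi.
φR_n = 0.75 × 64.09 × 6.893 = 331.3 kip.

φR_n ≈ 331 kip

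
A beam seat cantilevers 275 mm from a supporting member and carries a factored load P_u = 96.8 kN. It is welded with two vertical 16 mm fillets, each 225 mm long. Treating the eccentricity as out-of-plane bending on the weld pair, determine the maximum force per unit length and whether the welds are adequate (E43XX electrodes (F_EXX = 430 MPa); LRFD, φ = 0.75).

L_w = 2 × 225 = 450 mm; section modulus (unit throat) S = 2 × L²/6 = 16880 mm².
Direct shear f_v = P/L_w = 96.8×10³/450 = 215.1 N/mm.
Moment M = P × e = 96.8×10³ × 275 = 26620000 N·mm; bending f_b = M/S = 1577 N/mm.
f_max = √(f_v² + f_b²) = √(215.1² + 1577²) = 1592 N/mm.
φr_n = 0.75 × 0.6 × 430 × (0.707 × 16) = 2189 N/mm → adequate.

f_max ≈ 1590 N/mm; adequate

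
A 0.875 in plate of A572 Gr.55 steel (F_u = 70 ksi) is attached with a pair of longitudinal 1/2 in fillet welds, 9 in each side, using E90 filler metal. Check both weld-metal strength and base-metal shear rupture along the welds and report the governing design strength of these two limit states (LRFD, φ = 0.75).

E90XX → F_EXX = 90 ksi.
t_e = 0.707 × 0.5 = 0.3535 in; L = 18 in.
Weld metal: φR_n = 0.75 × 0.6 × 90 × 0.3535 × 18 = 257.7 kips.
Base metal (shear rupture): φR_n = 0.75 × 0.6 × 70 × 0.875 × 18 = 496.1 kips.
Governing: weld metal.

φR_n ≈ 258 kips (weld metal governs)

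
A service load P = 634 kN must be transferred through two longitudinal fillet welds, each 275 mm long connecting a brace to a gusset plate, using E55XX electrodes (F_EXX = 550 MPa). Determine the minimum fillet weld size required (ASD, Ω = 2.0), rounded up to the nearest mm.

Total weld length L = 550 mm.
Required throat t_e = P × Ω / (0.6 F_EXX × L) = 634 × 2.0 / (0.6 × 550 × 550 × 10⁻³) = 6.986 mm.
Required leg w = t_e / 0.707 = 9.882 mm → use 10 mm.

w = 10 mm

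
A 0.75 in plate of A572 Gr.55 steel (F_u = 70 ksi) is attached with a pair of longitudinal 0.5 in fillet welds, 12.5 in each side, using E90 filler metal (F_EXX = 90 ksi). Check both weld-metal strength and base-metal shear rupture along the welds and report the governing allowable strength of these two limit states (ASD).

t_e = 0.707 × 0.5 = 0.3535 in; L = 25 in.
Weld metal: R_n/Ω = (1/2.0) × 0.6 × 90 × 0.3535 × 25 = 238.6 kip.
Base metal (shear rupture): R_n/Ω = (1/2.0) × 0.6 × 70 × 0.75 × 25 = 393.8 kip.
Governing: weld metal.

R_n/Ω ≈ 239 kip (weld metal governs)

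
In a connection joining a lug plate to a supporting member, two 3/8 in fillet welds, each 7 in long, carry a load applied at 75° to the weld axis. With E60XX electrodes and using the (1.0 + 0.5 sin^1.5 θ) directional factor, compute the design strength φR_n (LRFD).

E60XX → F_EXX = 60 ksi.
t_e = 0.707 × 0.375 = 0.2651 in; A_we = 0.2651 × 14 = 3.712 in².
Directional factor: 1.0 + 0.5 sin^1.5(75°) = 1.475.
F_nw = 0.6 × 60 × 1.475 = 53.09 ksi.
φR_n = 0.75 × 53.09 × 3.712 = 147.8 kip.

φR_n ≈ 148 kip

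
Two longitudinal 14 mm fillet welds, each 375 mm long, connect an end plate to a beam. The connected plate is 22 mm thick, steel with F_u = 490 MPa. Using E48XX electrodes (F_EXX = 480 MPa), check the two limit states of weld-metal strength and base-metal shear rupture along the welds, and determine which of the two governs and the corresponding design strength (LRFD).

t_e = 0.707 × 14 = 9.898 mm; L = 750 mm.
Weld metal: φR_n = 0.75 × 0.6 × 480 × 9.898 × 750 × 10⁻³ = 1603 kN.
Base metal (shear rupture): φR_n = 0.75 × 0.6 × 490 × 22 × 750 × 10⁻³ = 3638 kN.
Governing: weld metal.

φR_n ≈ 1600 kN (weld metal governs)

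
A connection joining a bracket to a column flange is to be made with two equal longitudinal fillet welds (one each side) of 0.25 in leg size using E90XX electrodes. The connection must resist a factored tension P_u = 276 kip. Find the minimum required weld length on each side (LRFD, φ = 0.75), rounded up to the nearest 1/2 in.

L = 19.5 in on each side

E90XX → F_EXX = 90 ksi.
Throat t_e = 0.707 × 0.25 = 0.1767 in.
φr_n = 0.75 × 0.6 × 90 × 0.1767 = 7.158 kip/in.
L_req = P_u / φr_n = 276 / 7.158 = 38.56 in total.
Per side: 38.56 / 2 = 19.28 in.
Round up → use L = 19.5 in on each side.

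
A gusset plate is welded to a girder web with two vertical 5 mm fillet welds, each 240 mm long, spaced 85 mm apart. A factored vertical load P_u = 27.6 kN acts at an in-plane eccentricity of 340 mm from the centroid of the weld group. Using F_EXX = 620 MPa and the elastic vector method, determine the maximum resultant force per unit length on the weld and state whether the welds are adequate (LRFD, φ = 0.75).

Total weld length L_w = 480 mm. Treat welds as unit-width lines.
Polar moment about centroid: J = 2[d³/12 + d(b/2)²] = 2[240³/12 + 240×42.5²] = 3171000 mm³.
Direct shear f_v = P/L_w = 27.6×10³ / 480 = 57.5 N/mm (vertical).
Torsion M = P·e = 27.6×10³ × 340 = 9384000 N·mm.
Critical point at (x, y) = (42.5, 120) from centroid. f_tx = M·y/J = 355.1 N/mm; f_ty = M·x/J = 125.8 N/mm.
Resultant f_max = √[f_tx² + (f_v + f_ty)²] = √[355.1² + (57.5 + 125.8)²] = 399.6 N/mm.
Capacity per unit length: φr_n = 0.75 × 0.6 × 620 × (0.707 × 5) = 986.3 N/mm.
399.6 ≤ 986.3 → adequate.

f_max ≈ 400 N/mm; adequate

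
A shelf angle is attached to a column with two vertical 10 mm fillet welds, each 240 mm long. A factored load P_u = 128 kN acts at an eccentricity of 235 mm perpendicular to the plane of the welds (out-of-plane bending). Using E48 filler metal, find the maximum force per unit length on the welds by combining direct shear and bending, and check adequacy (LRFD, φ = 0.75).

f_max ≈ 1590 N/mm; NOT adequate

E48XX → F_EXX = 480 MPa.
L_w = 2 × 240 = 480 mm; section modulus (unit throat) S = 2 × L²/6 = 19200 mm².
Direct shear f_v = P/L_w = 128×10³/480 = 266.7 N/mm.
Moment M = P × e = 128×10³ × 235 = 30080000 N·mm; bending f_b = M/S = 1567 N/mm.
f_max = √(f_v² + f_b²) = √(266.7² + 1567²) = 1589 N/mm.
φr_n = 0.75 × 0.6 × 480 × (0.707 × 10) = 1527 N/mm → NOT adequate.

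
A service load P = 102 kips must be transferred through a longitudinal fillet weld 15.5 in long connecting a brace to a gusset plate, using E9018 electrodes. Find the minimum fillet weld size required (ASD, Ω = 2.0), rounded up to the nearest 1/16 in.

E90XX → F_EXX = 90 ksi.
Total weld length L = 15.5 in.
Required throat t_e = P × Ω / (0.6 F_EXX × L) = 102 × 2.0 / (0.6 × 90 × 15.5) = 0.2437 in.
Required leg w = t_e / 0.707 = 0.3447 in → use 3/8 in.

w = 3/8 in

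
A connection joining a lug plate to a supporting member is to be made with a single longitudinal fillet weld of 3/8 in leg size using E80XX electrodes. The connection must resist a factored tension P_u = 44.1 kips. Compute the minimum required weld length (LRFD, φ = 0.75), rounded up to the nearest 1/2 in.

E80XX → F_EXX = 80 ksi.
Throat t_e = 0.707 × 0.375 = 0.2651 in.
φr_n = 0.75 × 0.6 × 80 × 0.2651 = 9.544 kips/in.
L_req = P_u / φr_n = 44.1 / 9.544 = 4.62 in total.
Round up → use L = 5 in.

L = 5 in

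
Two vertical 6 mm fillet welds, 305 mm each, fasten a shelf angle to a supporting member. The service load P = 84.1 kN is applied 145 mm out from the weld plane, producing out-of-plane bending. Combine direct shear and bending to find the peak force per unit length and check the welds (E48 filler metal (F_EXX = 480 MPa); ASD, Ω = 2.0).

L_w = 2 × 305 = 610 mm; section modulus (unit throat) S = 2 × L²/6 = 31010 mm².
Direct shear f_v = P/L_w = 84.1×10³/610 = 137.9 N/mm.
Moment M = P × e = 84.1×10³ × 145 = 12194000 N·mm; bending f_b = M/S = 393.3 N/mm.
f_max = √(f_v² + f_b²) = √(137.9² + 393.3²) = 416.7 N/mm.
r_n/Ω = (1/2.0) × 0.6 × 480 × (0.707 × 6) = 610.8 N/mm → adequate.

f_max ≈ 417 N/mm; adequate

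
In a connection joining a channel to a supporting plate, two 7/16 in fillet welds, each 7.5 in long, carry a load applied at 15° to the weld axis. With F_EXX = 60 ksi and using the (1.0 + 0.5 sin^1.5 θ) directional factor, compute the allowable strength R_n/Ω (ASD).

R_n/Ω ≈ 89 kips

t_e = 0.707 × 0.4375 = 0.3093 in; A_we = 0.3093 × 15 = 4.64 in².
Directional factor: 1.0 + 0.5 sin^1.5(15°) = 1.066.
F_nw = 0.6 × 60 × 1.066 = 38.37 ksi.
R_n/Ω = (38.37 × 4.64) / 2.0 = 89.01 kips.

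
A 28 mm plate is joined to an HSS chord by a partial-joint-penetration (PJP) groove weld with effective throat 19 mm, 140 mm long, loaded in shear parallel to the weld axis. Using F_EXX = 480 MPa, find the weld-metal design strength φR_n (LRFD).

Effective throat (given) t_e = 19 mm.
A_we = 19 × 140 = 2660 mm².
F_nw = 0.6 F_EXX = 288 MPa.
φR_n = 0.75 × 288 × 2660 × 10⁻³ = 574.6 kN.

φR_n ≈ 575 kN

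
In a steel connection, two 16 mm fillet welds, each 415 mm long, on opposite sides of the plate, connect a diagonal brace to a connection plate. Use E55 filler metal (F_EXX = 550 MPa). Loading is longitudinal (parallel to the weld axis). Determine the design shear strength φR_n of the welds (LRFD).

φR_n ≈ 2320 kN

Effective throat t_e = 0.707 × 16 = 11.31 mm.
Total length L = 830 mm; A_we = 11.31 × 830 = 9389 mm².
F_nw = 0.6 F_EXX = 0.6 × 550 = 330 MPa.
φR_n = 0.75 × 330 × 9389 × 10⁻³ = 2324 kN.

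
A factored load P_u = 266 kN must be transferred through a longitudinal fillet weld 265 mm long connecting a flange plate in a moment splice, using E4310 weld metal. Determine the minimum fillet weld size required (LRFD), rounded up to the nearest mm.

w = 8 mm

E43XX → F_EXX = 430 MPa.
Total weld length L = 265 mm.
Required throat t_e = P_u / (φ × 0.6 F_EXX × L) = 266 / (0.75 × 0.6 × 430 × 265 × 10⁻³) = 5.187 mm.
Required leg w = t_e / 0.707 = 7.337 mm → use 8 mm.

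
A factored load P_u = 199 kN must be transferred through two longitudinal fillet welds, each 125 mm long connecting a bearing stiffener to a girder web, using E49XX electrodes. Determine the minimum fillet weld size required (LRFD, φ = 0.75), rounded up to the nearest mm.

E49XX → F_EXX = 490 MPa.
Total weld length L = 250 mm.
Required throat t_e = P_u / (φ × 0.6 F_EXX × L) = 199 / (0.75 × 0.6 × 490 × 250 × 10⁻³) = 3.61 mm.
Required leg w = t_e / 0.707 = 5.106 mm → use 6 mm.

w = 6 mm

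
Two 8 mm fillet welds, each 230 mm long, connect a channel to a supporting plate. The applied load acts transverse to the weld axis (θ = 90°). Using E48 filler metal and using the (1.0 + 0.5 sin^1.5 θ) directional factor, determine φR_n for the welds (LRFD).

E48XX → F_EXX = 480 MPa.
t_e = 0.707 × 8 = 5.656 mm; A_we = 5.656 × 460 = 2602 mm².
Directional factor: 1.0 + 0.5 sin^1.5(90°) = 1.5.
F_nw = 0.6 × 480 × 1.5 = 432 MPa.
φR_n = 0.75 × 432 × 2602 × 10⁻³ = 843 kN.

φR_n ≈ 843 kN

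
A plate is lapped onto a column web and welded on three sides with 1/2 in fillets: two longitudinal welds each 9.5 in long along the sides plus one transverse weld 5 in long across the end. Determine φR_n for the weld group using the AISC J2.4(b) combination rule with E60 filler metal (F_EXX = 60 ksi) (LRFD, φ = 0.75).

φR_n ≈ 229 kip

t_e = 0.707 × 0.5 = 0.3535 in.
R_nwl = 0.6 × 60 × 0.3535 × 19 = 241.8 kip (longitudinal, 2 welds).
R_nwt = 0.6 × 60 × 0.3535 × 5 = 63.63 kip (transverse, base value).
(i) R_nwl + R_nwt = 305.4 kip; (ii) 0.85 R_nwl + 1.5 R_nwt = 301 kip.
R_n = max = 305.4 kip [governs: (i)]; φR_n = 229.1 kip.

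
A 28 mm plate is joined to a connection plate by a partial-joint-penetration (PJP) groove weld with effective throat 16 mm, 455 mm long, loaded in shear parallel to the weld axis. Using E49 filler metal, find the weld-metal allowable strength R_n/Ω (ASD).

R_n/Ω ≈ 1070 kN

E49XX → F_EXX = 490 MPa.
Effective throat (given) t_e = 16 mm.
A_we = 16 × 455 = 7280 mm².
F_nw = 0.6 F_EXX = 294 MPa.
R_n/Ω = (294 × 7280) / 2.0 × 10⁻³ = 1070 kN.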